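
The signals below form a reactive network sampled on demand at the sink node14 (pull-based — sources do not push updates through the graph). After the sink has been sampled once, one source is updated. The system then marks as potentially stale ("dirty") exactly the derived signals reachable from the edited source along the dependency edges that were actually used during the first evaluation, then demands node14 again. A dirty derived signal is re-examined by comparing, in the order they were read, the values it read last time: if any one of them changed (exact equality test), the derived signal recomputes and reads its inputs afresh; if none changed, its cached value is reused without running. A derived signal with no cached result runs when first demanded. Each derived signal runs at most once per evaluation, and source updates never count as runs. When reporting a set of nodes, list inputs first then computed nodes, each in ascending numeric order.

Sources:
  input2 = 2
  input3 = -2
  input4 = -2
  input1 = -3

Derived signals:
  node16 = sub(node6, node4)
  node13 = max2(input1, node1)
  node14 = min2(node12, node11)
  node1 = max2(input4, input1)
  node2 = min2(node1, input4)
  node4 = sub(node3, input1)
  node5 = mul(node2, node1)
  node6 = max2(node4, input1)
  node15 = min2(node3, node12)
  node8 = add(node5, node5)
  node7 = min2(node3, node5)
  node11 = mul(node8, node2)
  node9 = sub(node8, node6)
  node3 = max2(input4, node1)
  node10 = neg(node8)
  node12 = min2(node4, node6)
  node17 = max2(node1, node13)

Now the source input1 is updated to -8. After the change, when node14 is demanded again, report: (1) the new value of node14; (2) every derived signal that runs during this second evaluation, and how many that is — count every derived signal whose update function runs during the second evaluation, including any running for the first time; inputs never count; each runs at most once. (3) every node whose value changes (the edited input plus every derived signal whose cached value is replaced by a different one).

node14 now evaluates to -16.
Run set: node1, node4, node6, node12, node14 (5 run).
Changed values: input1, node4, node6, node12.
The important point: at node2 every value read last time is unchanged, so the dirty flag clears without a run.

Initial pass — values computed on the first demand:
  node1 = max2(-2, -3) = -2
  node2 = min2(-2, -2) = -2
  node3 = max2(-2, -2) = -2
  node4 = sub(-2, -3) = 1
  node5 = mul(-2, -2) = 4
  node6 = max2(1, -3) = 1
  node8 = add(4, 4) = 8
  node11 = mul(8, -2) = -16
  node12 = min2(1, 1) = 1
  node14 = min2(1, -16) = -16

Second demand — change propagation:
  node1: re-runs because input1 -3->-8; new result -2 (unchanged).
  node2: re-examined; everything it read last time is the same (node1 unchanged, input4 unchanged) — cache -2 kept, no run.
  node3: re-examined; everything it read last time is the same (input4 unchanged, node1 unchanged) — cache -2 kept, no run.
  node4: re-runs because input1 -3->-8; new result 6.
  node5: re-examined; everything it read last time is the same (node2 unchanged, node1 unchanged) — cache 4 kept, no run.
  node6: re-runs because node4 1->6; input1 -3->-8; new result 6.
  node8: re-examined; everything it read last time is the same (node5 unchanged, node5 unchanged) — cache 8 kept, no run.
  node11: re-examined; everything it read last time is the same (node8 unchanged, node2 unchanged) — cache -16 kept, no run.
  node12: re-runs because node4 1->6; node6 1->6; new result 6.
  node14: re-runs because node12 1->6; new result -16 (unchanged).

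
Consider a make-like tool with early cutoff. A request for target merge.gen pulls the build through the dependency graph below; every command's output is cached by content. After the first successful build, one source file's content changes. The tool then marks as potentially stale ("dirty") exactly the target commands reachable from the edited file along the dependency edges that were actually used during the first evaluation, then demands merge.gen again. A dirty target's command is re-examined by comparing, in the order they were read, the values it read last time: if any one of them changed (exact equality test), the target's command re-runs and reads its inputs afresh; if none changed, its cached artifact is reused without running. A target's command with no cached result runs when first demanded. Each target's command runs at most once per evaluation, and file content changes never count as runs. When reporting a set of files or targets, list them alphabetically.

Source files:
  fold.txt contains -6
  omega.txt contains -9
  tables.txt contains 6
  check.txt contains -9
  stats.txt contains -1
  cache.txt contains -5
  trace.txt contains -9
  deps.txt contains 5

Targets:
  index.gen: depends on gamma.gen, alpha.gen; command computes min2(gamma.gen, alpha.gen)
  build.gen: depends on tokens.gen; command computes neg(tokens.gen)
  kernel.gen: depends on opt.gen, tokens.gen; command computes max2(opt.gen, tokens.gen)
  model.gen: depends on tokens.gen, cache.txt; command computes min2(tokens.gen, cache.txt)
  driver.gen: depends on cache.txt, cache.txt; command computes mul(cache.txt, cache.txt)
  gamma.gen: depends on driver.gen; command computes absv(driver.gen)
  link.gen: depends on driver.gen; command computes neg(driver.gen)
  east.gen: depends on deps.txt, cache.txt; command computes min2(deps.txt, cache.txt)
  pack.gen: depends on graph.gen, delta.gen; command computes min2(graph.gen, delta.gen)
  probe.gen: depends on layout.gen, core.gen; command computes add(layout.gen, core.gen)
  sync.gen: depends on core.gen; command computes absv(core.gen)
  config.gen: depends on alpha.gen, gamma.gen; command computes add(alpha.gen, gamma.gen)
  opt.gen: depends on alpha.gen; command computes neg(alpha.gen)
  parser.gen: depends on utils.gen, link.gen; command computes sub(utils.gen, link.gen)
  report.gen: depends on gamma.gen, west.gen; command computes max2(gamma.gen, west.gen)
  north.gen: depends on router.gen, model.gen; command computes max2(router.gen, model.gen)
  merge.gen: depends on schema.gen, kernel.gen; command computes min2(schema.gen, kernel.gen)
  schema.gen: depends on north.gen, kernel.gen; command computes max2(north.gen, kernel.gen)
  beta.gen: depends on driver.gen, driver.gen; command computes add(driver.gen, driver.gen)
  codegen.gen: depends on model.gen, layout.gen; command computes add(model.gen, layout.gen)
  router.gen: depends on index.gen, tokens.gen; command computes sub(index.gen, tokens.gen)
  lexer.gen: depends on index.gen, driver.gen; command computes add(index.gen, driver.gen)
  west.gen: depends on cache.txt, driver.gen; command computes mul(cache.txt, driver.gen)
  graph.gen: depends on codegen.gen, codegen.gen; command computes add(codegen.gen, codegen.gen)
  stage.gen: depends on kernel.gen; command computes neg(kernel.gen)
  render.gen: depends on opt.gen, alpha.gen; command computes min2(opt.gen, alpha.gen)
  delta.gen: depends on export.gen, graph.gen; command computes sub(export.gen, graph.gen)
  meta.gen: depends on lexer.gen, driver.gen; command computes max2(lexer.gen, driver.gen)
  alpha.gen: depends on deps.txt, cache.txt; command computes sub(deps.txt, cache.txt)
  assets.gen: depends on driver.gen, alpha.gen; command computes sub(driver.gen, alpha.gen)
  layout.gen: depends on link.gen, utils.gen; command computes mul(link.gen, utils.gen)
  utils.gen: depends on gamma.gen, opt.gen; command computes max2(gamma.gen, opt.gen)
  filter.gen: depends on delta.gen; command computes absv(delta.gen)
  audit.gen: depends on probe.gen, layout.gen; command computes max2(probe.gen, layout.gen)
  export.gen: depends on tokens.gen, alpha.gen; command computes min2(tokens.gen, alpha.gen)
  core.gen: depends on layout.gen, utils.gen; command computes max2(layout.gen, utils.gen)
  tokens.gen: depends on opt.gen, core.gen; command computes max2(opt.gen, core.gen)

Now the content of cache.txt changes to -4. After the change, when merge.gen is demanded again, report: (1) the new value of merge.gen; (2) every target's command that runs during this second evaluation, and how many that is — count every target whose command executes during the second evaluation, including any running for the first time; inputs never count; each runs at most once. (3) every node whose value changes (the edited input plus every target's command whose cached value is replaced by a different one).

Demanding merge.gen again yields 16.
16 target commands run: alpha.gen, core.gen, driver.gen, gamma.gen, index.gen, kernel.gen, layout.gen, link.gen, merge.gen, model.gen, north.gen, opt.gen, router.gen, schema.gen, tokens.gen, utils.gen.
The nodes whose values change: alpha.gen, cache.txt, core.gen, driver.gen, gamma.gen, index.gen, kernel.gen, layout.gen, link.gen, merge.gen, model.gen, north.gen, opt.gen, router.gen, schema.gen, tokens.gen, utils.gen.

First demand of the output computes:
  alpha.gen = sub(5, -5) = 10
  driver.gen = mul(-5, -5) = 25
  gamma.gen = absv(25) = 25
  index.gen = min2(25, 10) = 10
  link.gen = neg(25) = -25
  opt.gen = neg(10) = -10
  utils.gen = max2(25, -10) = 25
  layout.gen = mul(-25, 25) = -625
  core.gen = max2(-625, 25) = 25
  tokens.gen = max2(-10, 25) = 25
  kernel.gen = max2(-10, 25) = 25
  model.gen = min2(25, -5) = -5
  router.gen = sub(10, 25) = -15
  north.gen = max2(-15, -5) = -5
  schema.gen = max2(-5, 25) = 25
  merge.gen = min2(25, 25) = 25

After the edit, cleaning proceeds:
  alpha.gen: a read changed (cache.txt -5->-4) — executes, giving 9.
  driver.gen: a read changed (cache.txt -5->-4; cache.txt -5->-4) — executes, giving 16.
  gamma.gen: a read changed (driver.gen 25->16) — executes, giving 16.
  index.gen: a read changed (gamma.gen 25->16; alpha.gen 10->9) — executes, giving 9.
  link.gen: a read changed (driver.gen 25->16) — executes, giving -16.
  opt.gen: a read changed (alpha.gen 10->9) — executes, giving -9.
  utils.gen: a read changed (gamma.gen 25->16; opt.gen -10->-9) — executes, giving 16.
  layout.gen: a read changed (link.gen -25->-16; utils.gen 25->16) — executes, giving -256.
  core.gen: a read changed (layout.gen -625->-256; utils.gen 25->16) — executes, giving 16.
  tokens.gen: a read changed (opt.gen -10->-9; core.gen 25->16) — executes, giving 16.
  kernel.gen: a read changed (opt.gen -10->-9; tokens.gen 25->16) — executes, giving 16.
  model.gen: a read changed (tokens.gen 25->16; cache.txt -5->-4) — executes, giving -4.
  router.gen: a read changed (index.gen 10->9; tokens.gen 25->16) — executes, giving -7.
  north.gen: a read changed (router.gen -15->-7; model.gen -5->-4) — executes, giving -4.
  schema.gen: a read changed (north.gen -5->-4; kernel.gen 25->16) — executes, giving 16.
  merge.gen: a read changed (schema.gen 25->16; kernel.gen 25->16) — executes, giving 16.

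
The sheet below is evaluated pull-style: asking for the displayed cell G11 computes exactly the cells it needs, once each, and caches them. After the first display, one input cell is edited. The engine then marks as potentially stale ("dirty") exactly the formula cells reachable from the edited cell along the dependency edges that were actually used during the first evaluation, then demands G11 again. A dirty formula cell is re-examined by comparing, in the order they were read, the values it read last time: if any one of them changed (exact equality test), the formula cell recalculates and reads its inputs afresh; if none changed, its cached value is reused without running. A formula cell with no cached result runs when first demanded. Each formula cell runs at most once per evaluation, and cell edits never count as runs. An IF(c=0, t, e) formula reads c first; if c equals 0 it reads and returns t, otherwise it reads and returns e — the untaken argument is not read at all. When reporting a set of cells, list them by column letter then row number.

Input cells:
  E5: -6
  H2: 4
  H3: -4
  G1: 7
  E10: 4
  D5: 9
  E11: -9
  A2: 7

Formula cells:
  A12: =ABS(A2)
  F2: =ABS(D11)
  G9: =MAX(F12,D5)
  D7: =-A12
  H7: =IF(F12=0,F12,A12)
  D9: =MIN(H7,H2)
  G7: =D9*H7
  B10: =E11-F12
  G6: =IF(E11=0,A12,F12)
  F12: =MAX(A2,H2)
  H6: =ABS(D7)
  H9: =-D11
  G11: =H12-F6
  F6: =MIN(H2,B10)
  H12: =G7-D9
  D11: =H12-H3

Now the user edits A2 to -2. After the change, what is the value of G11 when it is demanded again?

First demand of the output computes:
  A12 = ABS(7) = 7
  F12 = MAX(7, 4) = 7
  B10 = -9 - 7 = -16
  F6 = MIN(4, -16) = -16
  H7 = IF(F12=0: F12=7 -> else branch A12) = 7
  D9 = MIN(7, 4) = 4
  G7 = 4 * 7 = 28
  H12 = 28 - 4 = 24
  G11 = 24 - -16 = 40

After the edit, cleaning proceeds:
  A12: a read changed (A2 7->-2) — executes, giving 2.
  F12: a read changed (A2 7->-2) — executes, giving 4.
  B10: a read changed (F12 7->4) — executes, giving -13.
  F6: a read changed (B10 -16->-13) — executes, giving -13.
  H7: a read changed (F12 7->4; A12 7->2) — executes, giving 2.
  D9: a read changed (H7 7->2) — executes, giving 2.
  G7: a read changed (D9 4->2; H7 7->2) — executes, giving 4.
  H12: a read changed (G7 28->4; D9 4->2) — executes, giving 2.
  G11: a read changed (H12 24->2; F6 -16->-13) — executes, giving 15.

Demanding G11 again yields 15.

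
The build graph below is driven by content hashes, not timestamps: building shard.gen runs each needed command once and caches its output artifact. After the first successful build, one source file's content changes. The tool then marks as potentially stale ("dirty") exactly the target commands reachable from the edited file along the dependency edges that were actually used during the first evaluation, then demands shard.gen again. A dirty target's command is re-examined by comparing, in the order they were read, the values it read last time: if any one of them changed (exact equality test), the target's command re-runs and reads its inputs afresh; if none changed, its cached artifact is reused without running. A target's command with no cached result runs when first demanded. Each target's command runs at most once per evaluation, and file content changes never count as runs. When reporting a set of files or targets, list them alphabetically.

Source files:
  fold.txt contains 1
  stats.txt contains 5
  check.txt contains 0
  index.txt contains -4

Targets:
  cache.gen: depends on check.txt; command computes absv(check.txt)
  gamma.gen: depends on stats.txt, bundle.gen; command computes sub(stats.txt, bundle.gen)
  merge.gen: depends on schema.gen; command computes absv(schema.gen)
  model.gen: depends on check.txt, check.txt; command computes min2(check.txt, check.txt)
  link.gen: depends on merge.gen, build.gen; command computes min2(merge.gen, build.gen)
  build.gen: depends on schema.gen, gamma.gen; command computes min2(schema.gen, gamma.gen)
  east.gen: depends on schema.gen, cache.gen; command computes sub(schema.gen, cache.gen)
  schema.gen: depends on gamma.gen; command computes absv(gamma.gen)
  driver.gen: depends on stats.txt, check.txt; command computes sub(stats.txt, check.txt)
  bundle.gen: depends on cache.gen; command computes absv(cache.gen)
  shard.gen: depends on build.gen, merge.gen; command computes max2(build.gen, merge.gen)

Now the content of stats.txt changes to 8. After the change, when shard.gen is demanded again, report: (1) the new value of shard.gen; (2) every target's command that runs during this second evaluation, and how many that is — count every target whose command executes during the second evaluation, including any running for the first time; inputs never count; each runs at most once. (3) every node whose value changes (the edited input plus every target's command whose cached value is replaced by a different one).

Initial pass — values computed on the first demand:
  cache.gen = absv(0) = 0
  bundle.gen = absv(0) = 0
  gamma.gen = sub(5, 0) = 5
  schema.gen = absv(5) = 5
  build.gen = min2(5, 5) = 5
  merge.gen = absv(5) = 5
  shard.gen = max2(5, 5) = 5

Second demand — change propagation:
  gamma.gen: re-runs because stats.txt 5->8; new result 8.
  schema.gen: re-runs because gamma.gen 5->8; new result 8.
  build.gen: re-runs because schema.gen 5->8; gamma.gen 5->8; new result 8.
  merge.gen: re-runs because schema.gen 5->8; new result 8.
  shard.gen: re-runs because build.gen 5->8; merge.gen 5->8; new result 8.

shard.gen now evaluates to 8.
Run set: build.gen, gamma.gen, merge.gen, schema.gen, shard.gen (5 run).
Changed values: build.gen, gamma.gen, merge.gen, schema.gen, shard.gen, stats.txt.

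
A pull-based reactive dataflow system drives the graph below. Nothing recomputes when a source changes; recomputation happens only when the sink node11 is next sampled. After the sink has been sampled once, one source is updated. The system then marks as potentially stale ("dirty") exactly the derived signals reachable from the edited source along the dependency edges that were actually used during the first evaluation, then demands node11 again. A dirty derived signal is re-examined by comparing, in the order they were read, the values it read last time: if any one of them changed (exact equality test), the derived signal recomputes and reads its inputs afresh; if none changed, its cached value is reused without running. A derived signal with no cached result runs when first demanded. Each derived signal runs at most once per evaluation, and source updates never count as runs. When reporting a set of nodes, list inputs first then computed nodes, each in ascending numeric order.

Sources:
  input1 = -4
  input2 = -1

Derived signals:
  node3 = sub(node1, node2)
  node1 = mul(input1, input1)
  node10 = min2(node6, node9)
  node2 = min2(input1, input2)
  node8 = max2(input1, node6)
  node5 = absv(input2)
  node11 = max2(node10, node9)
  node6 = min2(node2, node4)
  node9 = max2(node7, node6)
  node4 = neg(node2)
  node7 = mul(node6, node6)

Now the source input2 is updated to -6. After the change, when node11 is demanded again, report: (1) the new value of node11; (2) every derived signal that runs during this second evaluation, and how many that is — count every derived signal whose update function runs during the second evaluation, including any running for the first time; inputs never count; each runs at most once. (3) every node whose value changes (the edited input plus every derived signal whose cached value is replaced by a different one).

First evaluation (everything demanded from the output):
  node2 = min2(-4, -1) = -4
  node4 = neg(-4) = 4
  node6 = min2(-4, 4) = -4
  node7 = mul(-4, -4) = 16
  node9 = max2(16, -4) = 16
  node10 = min2(-4, 16) = -4
  node11 = max2(-4, 16) = 16

Propagation after the edit:
  node2: runs — input2 -1->-6; result -6.
  node4: runs — node2 -4->-6; result 6.
  node6: runs — node2 -4->-6; node4 4->6; result -6.
  node7: runs — node6 -4->-6; node6 -4->-6; result 36.
  node9: runs — node7 16->36; node6 -4->-6; result 36.
  node10: runs — node6 -4->-6; node9 16->36; result -6.
  node11: runs — node10 -4->-6; node9 16->36; result 36.

New value of node11: 36.
Derived signals that run: node2, node4, node6, node7, node9, node10, node11 — 7 in total.
Values that change: input2, node2, node4, node6, node7, node9, node10, node11.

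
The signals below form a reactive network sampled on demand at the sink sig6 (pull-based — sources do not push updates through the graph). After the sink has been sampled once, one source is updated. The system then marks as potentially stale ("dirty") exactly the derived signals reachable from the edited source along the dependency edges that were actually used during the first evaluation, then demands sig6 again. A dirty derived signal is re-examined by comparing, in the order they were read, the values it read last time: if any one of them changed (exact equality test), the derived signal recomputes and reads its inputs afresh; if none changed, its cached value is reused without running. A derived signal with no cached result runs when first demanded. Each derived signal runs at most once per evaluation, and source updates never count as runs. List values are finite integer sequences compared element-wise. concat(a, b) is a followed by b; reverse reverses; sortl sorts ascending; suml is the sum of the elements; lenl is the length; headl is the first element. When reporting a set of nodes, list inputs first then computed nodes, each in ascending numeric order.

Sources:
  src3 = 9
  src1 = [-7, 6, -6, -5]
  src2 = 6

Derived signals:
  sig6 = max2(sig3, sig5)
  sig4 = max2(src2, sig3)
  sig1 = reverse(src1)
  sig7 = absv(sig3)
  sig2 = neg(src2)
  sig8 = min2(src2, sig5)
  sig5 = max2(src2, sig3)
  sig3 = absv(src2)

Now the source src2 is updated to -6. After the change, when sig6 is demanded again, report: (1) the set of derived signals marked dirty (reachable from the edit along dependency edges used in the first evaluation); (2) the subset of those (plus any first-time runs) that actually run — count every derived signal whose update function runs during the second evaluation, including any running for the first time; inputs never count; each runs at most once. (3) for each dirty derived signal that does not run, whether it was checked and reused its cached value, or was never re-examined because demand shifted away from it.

Initial pass — values computed on the first demand:
  sig3 = absv(6) = 6
  sig5 = max2(6, 6) = 6
  sig6 = max2(6, 6) = 6

Second demand — change propagation:
  sig3: re-runs because src2 6->-6; new result 6 (unchanged).
  sig5: re-runs because src2 6->-6; new result 6 (unchanged).
  sig6: re-examined; everything it read last time is the same (sig3 unchanged, sig5 unchanged) — cache 6 kept, no run.

The important point: at sig6 every value read last time is unchanged, so the dirty flag clears without a run.

Dirty set: sig3, sig5, sig6.
Run set: sig3, sig5 (2 run).
Re-examined without running (cache reused): sig6.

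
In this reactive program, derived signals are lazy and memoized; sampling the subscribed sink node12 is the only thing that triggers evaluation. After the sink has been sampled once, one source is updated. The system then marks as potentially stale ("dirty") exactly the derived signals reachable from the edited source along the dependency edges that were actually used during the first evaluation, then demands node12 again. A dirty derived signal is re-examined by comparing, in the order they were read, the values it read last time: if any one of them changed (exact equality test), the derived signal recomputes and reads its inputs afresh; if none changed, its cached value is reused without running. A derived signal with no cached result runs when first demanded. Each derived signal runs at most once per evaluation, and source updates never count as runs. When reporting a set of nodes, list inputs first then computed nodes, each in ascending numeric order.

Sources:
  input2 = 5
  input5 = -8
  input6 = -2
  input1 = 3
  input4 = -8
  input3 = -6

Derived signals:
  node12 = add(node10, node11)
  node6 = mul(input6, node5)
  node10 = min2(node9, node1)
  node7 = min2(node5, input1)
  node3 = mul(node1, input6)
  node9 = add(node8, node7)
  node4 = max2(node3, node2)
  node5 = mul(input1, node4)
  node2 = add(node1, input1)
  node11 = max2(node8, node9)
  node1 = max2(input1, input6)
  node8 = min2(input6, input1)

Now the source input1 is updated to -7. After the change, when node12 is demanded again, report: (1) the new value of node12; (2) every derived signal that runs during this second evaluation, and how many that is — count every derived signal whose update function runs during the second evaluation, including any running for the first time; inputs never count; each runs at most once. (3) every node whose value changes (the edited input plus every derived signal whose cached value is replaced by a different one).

First demand of the output computes:
  node1 = max2(3, -2) = 3
  node2 = add(3, 3) = 6
  node3 = mul(3, -2) = -6
  node4 = max2(-6, 6) = 6
  node5 = mul(3, 6) = 18
  node7 = min2(18, 3) = 3
  node8 = min2(-2, 3) = -2
  node9 = add(-2, 3) = 1
  node10 = min2(1, 3) = 1
  node11 = max2(-2, 1) = 1
  node12 = add(1, 1) = 2

After the edit, cleaning proceeds:
  node1: a read changed (input1 3->-7) — executes, giving -2.
  node2: a read changed (node1 3->-2; input1 3->-7) — executes, giving -9.
  node3: a read changed (node1 3->-2) — executes, giving 4.
  node4: a read changed (node3 -6->4; node2 6->-9) — executes, giving 4.
  node5: a read changed (input1 3->-7; node4 6->4) — executes, giving -28.
  node7: a read changed (node5 18->-28; input1 3->-7) — executes, giving -28.
  node8: a read changed (input1 3->-7) — executes, giving -7.
  node9: a read changed (node8 -2->-7; node7 3->-28) — executes, giving -35.
  node10: a read changed (node9 1->-35; node1 3->-2) — executes, giving -35.
  node11: a read changed (node8 -2->-7; node9 1->-35) — executes, giving -7.
  node12: a read changed (node10 1->-35; node11 1->-7) — executes, giving -42.

Demanding node12 again yields -42.
11 derived signals run: node1, node2, node3, node4, node5, node7, node8, node9, node10, node11, node12.
The nodes whose values change: input1, node1, node2, node3, node4, node5, node7, node8, node9, node10, node11, node12.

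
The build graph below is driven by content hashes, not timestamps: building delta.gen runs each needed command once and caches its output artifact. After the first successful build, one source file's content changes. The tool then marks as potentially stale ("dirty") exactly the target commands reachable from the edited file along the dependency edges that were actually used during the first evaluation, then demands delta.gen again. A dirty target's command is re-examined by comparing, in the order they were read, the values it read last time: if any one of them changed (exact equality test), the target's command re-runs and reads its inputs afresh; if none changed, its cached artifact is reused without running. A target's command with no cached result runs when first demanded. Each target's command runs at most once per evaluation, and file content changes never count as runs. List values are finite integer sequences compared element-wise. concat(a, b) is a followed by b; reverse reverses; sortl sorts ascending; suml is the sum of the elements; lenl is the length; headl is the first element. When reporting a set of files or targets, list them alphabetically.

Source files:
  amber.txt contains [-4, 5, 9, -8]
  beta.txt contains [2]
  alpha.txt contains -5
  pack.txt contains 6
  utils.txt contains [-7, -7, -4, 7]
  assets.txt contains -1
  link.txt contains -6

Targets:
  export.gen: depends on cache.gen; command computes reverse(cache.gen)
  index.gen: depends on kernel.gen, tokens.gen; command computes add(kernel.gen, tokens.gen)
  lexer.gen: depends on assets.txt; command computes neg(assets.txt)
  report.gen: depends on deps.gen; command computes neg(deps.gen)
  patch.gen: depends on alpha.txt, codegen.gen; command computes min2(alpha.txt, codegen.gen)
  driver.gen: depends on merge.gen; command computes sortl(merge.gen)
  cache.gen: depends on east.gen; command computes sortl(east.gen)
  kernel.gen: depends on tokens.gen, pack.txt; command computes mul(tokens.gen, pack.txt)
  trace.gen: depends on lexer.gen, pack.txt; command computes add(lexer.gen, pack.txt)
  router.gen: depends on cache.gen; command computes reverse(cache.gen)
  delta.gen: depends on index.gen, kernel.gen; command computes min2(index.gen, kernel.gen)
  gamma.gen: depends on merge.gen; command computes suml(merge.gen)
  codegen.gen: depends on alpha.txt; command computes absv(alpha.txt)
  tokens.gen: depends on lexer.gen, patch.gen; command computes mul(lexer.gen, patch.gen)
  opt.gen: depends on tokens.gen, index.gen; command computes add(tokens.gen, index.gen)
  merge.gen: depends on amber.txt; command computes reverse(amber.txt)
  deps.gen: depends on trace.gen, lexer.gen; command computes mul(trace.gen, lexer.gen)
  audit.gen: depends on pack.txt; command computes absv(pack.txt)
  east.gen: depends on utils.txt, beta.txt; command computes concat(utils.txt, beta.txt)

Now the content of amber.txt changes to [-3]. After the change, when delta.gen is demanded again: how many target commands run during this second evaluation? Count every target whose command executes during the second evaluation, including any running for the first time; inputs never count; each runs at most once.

Initial pass — values computed on the first demand:
  codegen.gen = absv(-5) = 5
  lexer.gen = neg(-1) = 1
  patch.gen = min2(-5, 5) = -5
  tokens.gen = mul(1, -5) = -5
  kernel.gen = mul(-5, 6) = -30
  index.gen = add(-30, -5) = -35
  delta.gen = min2(-35, -30) = -35

Second demand — change propagation:
  no demanded computation ever read amber.txt, so the edit dirties nothing and nothing runs.

The important point: nothing the output needs ever reads amber.txt, so the edit is invisible to it.

Run set: none (0 run).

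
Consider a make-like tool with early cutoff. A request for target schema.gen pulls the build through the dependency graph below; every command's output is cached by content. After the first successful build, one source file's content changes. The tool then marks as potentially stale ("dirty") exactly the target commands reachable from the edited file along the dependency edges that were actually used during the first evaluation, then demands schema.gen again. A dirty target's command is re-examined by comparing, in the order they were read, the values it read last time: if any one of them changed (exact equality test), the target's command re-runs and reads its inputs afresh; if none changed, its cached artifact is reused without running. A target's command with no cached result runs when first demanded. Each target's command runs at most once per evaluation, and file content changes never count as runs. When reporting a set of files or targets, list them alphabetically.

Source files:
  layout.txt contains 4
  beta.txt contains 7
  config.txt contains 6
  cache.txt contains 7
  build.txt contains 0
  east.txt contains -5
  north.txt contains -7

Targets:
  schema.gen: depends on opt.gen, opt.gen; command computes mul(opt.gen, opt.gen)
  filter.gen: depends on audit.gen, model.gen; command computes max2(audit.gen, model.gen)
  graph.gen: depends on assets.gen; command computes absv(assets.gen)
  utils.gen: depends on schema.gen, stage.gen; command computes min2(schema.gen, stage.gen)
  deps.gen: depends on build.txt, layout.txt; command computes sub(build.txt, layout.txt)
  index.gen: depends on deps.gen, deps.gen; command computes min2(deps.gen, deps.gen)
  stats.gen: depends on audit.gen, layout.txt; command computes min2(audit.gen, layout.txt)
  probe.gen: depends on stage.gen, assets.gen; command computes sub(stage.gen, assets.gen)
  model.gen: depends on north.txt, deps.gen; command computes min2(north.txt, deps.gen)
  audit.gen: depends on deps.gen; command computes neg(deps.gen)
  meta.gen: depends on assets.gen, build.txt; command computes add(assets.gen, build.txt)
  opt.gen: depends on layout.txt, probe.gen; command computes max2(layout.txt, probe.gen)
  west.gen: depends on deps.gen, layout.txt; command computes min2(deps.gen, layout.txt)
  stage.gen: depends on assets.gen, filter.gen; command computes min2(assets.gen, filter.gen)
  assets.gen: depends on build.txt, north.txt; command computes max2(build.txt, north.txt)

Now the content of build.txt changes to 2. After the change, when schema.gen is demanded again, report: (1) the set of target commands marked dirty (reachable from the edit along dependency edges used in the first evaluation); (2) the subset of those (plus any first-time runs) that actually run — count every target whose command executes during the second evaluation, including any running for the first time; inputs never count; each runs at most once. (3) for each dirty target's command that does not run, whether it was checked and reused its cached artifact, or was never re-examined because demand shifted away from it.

First demand of the output computes:
  assets.gen = max2(0, -7) = 0
  deps.gen = sub(0, 4) = -4
  audit.gen = neg(-4) = 4
  model.gen = min2(-7, -4) = -7
  filter.gen = max2(4, -7) = 4
  stage.gen = min2(0, 4) = 0
  probe.gen = sub(0, 0) = 0
  opt.gen = max2(4, 0) = 4
  schema.gen = mul(4, 4) = 16

After the edit, cleaning proceeds:
  assets.gen: a read changed (build.txt 0->2) — executes, giving 2.
  deps.gen: a read changed (build.txt 0->2) — executes, giving -2.
  audit.gen: a read changed (deps.gen -4->-2) — executes, giving 2.
  model.gen: a read changed (deps.gen -4->-2) — executes, giving -7 — identical to its old value.
  filter.gen: a read changed (audit.gen 4->2) — executes, giving 2.
  stage.gen: a read changed (assets.gen 0->2; filter.gen 4->2) — executes, giving 2.
  probe.gen: a read changed (stage.gen 0->2; assets.gen 0->2) — executes, giving 0 — identical to its old value.
  opt.gen: dirty, but its reads are unchanged (layout.txt unchanged, probe.gen unchanged); cached 4 stands.
  schema.gen: dirty, but its reads are unchanged (opt.gen unchanged, opt.gen unchanged); cached 16 stands.

Note where the cutoff bites: opt.gen is checked, finds nothing changed, and keeps its cache.

The edit dirties: assets.gen, audit.gen, deps.gen, filter.gen, model.gen, opt.gen, probe.gen, schema.gen, stage.gen.
7 target commands run: assets.gen, audit.gen, deps.gen, filter.gen, model.gen, probe.gen, stage.gen.
Cache hits after checking: opt.gen, schema.gen.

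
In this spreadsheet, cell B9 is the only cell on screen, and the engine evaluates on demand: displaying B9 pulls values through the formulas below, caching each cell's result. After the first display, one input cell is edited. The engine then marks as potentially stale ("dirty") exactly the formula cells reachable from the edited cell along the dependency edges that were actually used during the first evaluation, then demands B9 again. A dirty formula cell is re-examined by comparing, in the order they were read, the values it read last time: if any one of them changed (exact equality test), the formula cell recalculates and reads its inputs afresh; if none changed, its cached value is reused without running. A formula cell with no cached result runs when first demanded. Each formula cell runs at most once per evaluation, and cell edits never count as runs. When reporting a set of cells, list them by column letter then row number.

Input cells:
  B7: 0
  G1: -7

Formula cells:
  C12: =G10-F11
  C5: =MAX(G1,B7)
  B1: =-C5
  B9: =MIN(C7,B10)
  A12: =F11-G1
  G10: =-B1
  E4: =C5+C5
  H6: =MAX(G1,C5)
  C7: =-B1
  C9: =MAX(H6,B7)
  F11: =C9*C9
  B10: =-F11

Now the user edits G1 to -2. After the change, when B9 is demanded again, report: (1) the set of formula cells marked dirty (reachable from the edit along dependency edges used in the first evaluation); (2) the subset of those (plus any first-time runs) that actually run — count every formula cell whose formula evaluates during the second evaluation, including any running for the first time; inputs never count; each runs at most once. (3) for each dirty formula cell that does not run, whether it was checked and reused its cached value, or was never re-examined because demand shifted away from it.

Initial pass — values computed on the first demand:
  C5 = MAX(-7, 0) = 0
  B1 = -(0) = 0
  C7 = -(0) = 0
  H6 = MAX(-7, 0) = 0
  C9 = MAX(0, 0) = 0
  F11 = 0 * 0 = 0
  B10 = -(0) = 0
  B9 = MIN(0, 0) = 0

Second demand — change propagation:
  C5: re-runs because G1 -7->-2; new result 0 (unchanged).
  B1: re-examined; everything it read last time is the same (C5 unchanged) — cache 0 kept, no run.
  C7: re-examined; everything it read last time is the same (B1 unchanged) — cache 0 kept, no run.
  H6: re-runs because G1 -7->-2; new result 0 (unchanged).
  C9: re-examined; everything it read last time is the same (H6 unchanged, B7 unchanged) — cache 0 kept, no run.
  F11: re-examined; everything it read last time is the same (C9 unchanged, C9 unchanged) — cache 0 kept, no run.
  B10: re-examined; everything it read last time is the same (F11 unchanged) — cache 0 kept, no run.
  B9: re-examined; everything it read last time is the same (C7 unchanged, B10 unchanged) — cache 0 kept, no run.

The important point: at B1 every value read last time is unchanged, so the dirty flag clears without a run.

Dirty set: B1, B9, B10, C5, C7, C9, F11, H6.
Run set: C5, H6 (2 run).
Re-examined without running (cache reused): B1, B9, B10, C7, C9, F11.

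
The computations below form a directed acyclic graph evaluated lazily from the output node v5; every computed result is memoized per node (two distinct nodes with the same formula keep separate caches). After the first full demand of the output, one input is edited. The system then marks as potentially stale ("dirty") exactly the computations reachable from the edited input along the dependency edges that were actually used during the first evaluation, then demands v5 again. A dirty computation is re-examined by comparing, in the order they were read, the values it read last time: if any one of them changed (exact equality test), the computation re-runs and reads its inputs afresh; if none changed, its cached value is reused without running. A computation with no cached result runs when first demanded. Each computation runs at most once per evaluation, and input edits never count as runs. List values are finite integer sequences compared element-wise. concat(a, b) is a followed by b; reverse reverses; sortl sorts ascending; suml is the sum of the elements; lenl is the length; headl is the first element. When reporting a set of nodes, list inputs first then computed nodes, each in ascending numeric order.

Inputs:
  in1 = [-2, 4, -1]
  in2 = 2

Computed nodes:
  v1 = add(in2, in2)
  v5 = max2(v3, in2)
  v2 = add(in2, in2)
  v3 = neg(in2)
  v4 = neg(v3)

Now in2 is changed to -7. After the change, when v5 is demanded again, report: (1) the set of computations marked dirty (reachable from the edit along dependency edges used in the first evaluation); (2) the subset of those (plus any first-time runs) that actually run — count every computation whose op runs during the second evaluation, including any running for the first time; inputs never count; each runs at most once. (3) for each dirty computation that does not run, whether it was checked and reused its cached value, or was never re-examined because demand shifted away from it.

First demand of the output computes:
  v3 = neg(2) = -2
  v5 = max2(-2, 2) = 2

After the edit, cleaning proceeds:
  v3: a read changed (in2 2->-7) — executes, giving 7.
  v5: a read changed (v3 -2->7; in2 2->-7) — executes, giving 7.

The edit dirties: v3, v5.
2 computations run: v3, v5.
No dirty computation escaped a run.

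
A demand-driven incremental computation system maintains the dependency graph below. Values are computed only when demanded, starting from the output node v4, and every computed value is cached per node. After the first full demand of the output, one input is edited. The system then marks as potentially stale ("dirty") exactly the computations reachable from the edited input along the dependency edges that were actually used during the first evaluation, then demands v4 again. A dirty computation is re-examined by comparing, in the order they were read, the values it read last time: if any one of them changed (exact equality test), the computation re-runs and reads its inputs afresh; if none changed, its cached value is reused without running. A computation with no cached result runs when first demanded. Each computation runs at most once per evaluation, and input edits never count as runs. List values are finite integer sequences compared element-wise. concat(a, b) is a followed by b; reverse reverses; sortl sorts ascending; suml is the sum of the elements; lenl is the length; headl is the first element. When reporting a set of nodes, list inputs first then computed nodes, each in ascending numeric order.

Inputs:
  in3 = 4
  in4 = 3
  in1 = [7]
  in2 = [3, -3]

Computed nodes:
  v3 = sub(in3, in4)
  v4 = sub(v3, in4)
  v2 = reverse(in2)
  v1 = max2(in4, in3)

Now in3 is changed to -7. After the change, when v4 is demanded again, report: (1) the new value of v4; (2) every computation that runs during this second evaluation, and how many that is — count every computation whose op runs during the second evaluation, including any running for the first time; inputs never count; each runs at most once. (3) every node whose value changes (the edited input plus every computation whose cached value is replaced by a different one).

New value of v4: -13.
Computations that run: v3, v4 — 2 in total.
Values that change: in3, v3, v4.

First evaluation (everything demanded from the output):
  v3 = sub(4, 3) = 1
  v4 = sub(1, 3) = -2

Propagation after the edit:
  v3: runs — in3 4->-7; result -10.
  v4: runs — v3 1->-10; result -13.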